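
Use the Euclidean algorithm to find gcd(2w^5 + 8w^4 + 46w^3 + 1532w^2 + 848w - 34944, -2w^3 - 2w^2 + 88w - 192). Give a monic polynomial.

By polynomial division,
  2w^5 + 8w^4 + 46w^3 + 1532w^2 + 848w - 34944 = (-w^2 - 3w - 64)(-2w^3 - 2w^2 + 88w - 192) + (1476w^2 + 5904w - 47232)
  -2w^3 - 2w^2 + 88w - 192 = (-(1/738)w + 1/246)(1476w^2 + 5904w - 47232) + (0)
Last nonzero remainder: 1476w^2 + 5904w - 47232. Dividing through by 1476 gives the monic gcd w^2 + 4w - 32.

w^2 + 4w - 32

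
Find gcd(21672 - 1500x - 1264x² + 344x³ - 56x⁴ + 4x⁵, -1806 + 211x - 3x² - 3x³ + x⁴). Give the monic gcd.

Euclidean algorithm in ℚ[x]:
  4x⁵ - 56x⁴ + 344x³ - 1264x² - 1500x + 21672 = (4x - 44)(x⁴ - 3x³ - 3x² + 211x - 1806) + (224x³ - 2240x² + 15008x - 57792)
  x⁴ - 3x³ - 3x² + 211x - 1806 = ((1/224)x + 1/32)(224x³ - 2240x² + 15008x - 57792) + (0)
Last nonzero remainder: 224x³ - 2240x² + 15008x - 57792. Dividing through by 224 gives the monic gcd x³ - 10x² + 67x - 258.

-258 + 67x - 10x² + x³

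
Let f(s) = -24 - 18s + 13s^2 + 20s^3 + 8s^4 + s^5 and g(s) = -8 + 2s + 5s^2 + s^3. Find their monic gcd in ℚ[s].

Apply the Euclidean algorithm:
  s^5 + 8s^4 + 20s^3 + 13s^2 - 18s - 24 = (s^2 + 3s + 3)(s^3 + 5s^2 + 2s - 8) + (0)
The last nonzero remainder s^3 + 5s^2 + 2s - 8 is already monic.

-8 + 2s + 5s^2 + s^3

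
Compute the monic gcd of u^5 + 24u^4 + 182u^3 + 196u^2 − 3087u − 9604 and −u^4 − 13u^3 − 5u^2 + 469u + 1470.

Repeated division with remainder:
  u^5 + 24u^4 + 182u^3 + 196u^2 − 3087u − 9604 = (−u − 11)(−u^4 − 13u^3 − 5u^2 + 469u + 1470) + (34u^3 + 610u^2 + 3542u + 6566)
  −u^4 − 13u^3 − 5u^2 + 469u + 1470 = (−(1/34)u + 42/289)(34u^3 + 610u^2 + 3542u + 6566) + ((3042/289)u^2 + (42588/289)u + 149058/289)
  34u^3 + 610u^2 + 3542u + 6566 = ((4913/1521)u + 19363/1521)((3042/289)u^2 + (42588/289)u + 149058/289) + (0)
Last nonzero remainder: (3042/289)u^2 + (42588/289)u + 149058/289. Dividing through by 3042/289 gives the monic gcd u^2 + 14u + 49.

u^2 + 14u + 49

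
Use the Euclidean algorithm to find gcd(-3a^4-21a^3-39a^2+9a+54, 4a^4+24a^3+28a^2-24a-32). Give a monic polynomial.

Apply the Euclidean algorithm:
  -3a^4-21a^3-39a^2+9a+54 = (-3/4)(4a^4+24a^3+28a^2-24a-32) + (-3a^3-18a^2-9a+30)
  4a^4+24a^3+28a^2-24a-32 = (-(4/3)a)(-3a^3-18a^2-9a+30) + (16a^2+16a-32)
  -3a^3-18a^2-9a+30 = (-(3/16)a-15/16)(16a^2+16a-32) + (0)
Last nonzero remainder: 16a^2+16a-32. Dividing through by 16 gives the monic gcd a^2+a-2.

a^2+a-2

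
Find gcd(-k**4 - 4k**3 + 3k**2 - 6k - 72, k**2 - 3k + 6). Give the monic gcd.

k**2 - 3k + 6

Apply the Euclidean algorithm:
  -k**4 - 4k**3 + 3k**2 - 6k - 72 = (-k**2 - 7k - 12)(k**2 - 3k + 6) + (0)
The last nonzero remainder k**2 - 3k + 6 is already monic.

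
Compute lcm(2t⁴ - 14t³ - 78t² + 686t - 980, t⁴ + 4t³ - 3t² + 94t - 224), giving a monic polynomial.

By polynomial division,
  2t⁴ - 14t³ - 78t² + 686t - 980 = (2)(t⁴ + 4t³ - 3t² + 94t - 224) + (-22t³ - 72t² + 498t - 532)
  t⁴ + 4t³ - 3t² + 94t - 224 = (-(1/22)t - 4/121)(-22t³ - 72t² + 498t - 532) + ((2088/121)t² + (10440/121)t - 29232/121)
  -22t³ - 72t² + 498t - 532 = (-(1331/1044)t + 2299/1044)((2088/121)t² + (10440/121)t - 29232/121) + (0)
Last nonzero remainder: (2088/121)t² + (10440/121)t - 29232/121. Dividing through by 2088/121 gives the monic gcd t² + 5t - 14.
Then lcm(f, g) = f·g / gcd(f, g); expanding and making the result monic gives the answer.

t⁶ - 8t⁵ - 16t⁴ + 270t³ - 1457t² + 5978t - 7840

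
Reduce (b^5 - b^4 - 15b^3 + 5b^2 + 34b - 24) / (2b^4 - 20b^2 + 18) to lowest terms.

Apply the Euclidean algorithm:
  b^5 - b^4 - 15b^3 + 5b^2 + 34b - 24 = ((1/2)b - 1/2)(2b^4 - 20b^2 + 18) + (-5b^3 - 5b^2 + 25b - 15)
  2b^4 - 20b^2 + 18 = (-(2/5)b + 2/5)(-5b^3 - 5b^2 + 25b - 15) + (-8b^2 - 16b + 24)
  -5b^3 - 5b^2 + 25b - 15 = ((5/8)b - 5/8)(-8b^2 - 16b + 24) + (0)
Last nonzero remainder: -8b^2 - 16b + 24. Dividing through by -8 gives the monic gcd b^2 + 2b - 3.
Cancel b^2 + 2b - 3 from numerator and denominator to get the reduced form.

(b^3 - 3b^2 - 6b + 8)/(2b^2 - 4b - 6)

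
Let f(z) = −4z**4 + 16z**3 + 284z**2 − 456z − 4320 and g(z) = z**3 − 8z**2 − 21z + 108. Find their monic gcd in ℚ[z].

z**2 − 5z − 36

Apply the Euclidean algorithm:
  −4z**4 + 16z**3 + 284z**2 − 456z − 4320 = (−4z − 16)(z**3 − 8z**2 − 21z + 108) + (72z**2 − 360z − 2592)
  z**3 − 8z**2 − 21z + 108 = ((1/72)z − 1/24)(72z**2 − 360z − 2592) + (0)
Last nonzero remainder: 72z**2 − 360z − 2592. Dividing through by 72 gives the monic gcd z**2 − 5z − 36.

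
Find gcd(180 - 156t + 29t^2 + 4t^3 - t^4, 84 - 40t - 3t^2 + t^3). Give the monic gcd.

-12 + 4t + t^2

Euclidean algorithm in ℚ[t]:
  -t^4 + 4t^3 + 29t^2 - 156t + 180 = (-t + 1)(t^3 - 3t^2 - 40t + 84) + (-8t^2 - 32t + 96)
  t^3 - 3t^2 - 40t + 84 = (-(1/8)t + 7/8)(-8t^2 - 32t + 96) + (0)
Last nonzero remainder: -8t^2 - 32t + 96. Dividing through by -8 gives the monic gcd t^2 + 4t - 12.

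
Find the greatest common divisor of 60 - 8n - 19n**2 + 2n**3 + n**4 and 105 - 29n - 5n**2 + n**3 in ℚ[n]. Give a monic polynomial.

Repeated division with remainder:
  n**4 + 2n**3 - 19n**2 - 8n + 60 = (n + 7)(n**3 - 5n**2 - 29n + 105) + (45n**2 + 90n - 675)
  n**3 - 5n**2 - 29n + 105 = ((1/45)n - 7/45)(45n**2 + 90n - 675) + (0)
Last nonzero remainder: 45n**2 + 90n - 675. Dividing through by 45 gives the monic gcd n**2 + 2n - 15.

-15 + 2n + n**2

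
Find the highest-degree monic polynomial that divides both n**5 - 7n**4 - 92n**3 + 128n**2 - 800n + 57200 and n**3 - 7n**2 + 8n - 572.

n**3 - 7n**2 + 8n - 572

Repeated division with remainder:
  n**5 - 7n**4 - 92n**3 + 128n**2 - 800n + 57200 = (n**2 - 100)(n**3 - 7n**2 + 8n - 572) + (0)
The last nonzero remainder n**3 - 7n**2 + 8n - 572 is already monic.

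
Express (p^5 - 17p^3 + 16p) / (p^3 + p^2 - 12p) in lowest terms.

Apply the Euclidean algorithm:
  p^5 - 17p^3 + 16p = (p^2 - p - 4)(p^3 + p^2 - 12p) + (-8p^2 - 32p)
  p^3 + p^2 - 12p = (-(1/8)p + 3/8)(-8p^2 - 32p) + (0)
Last nonzero remainder: -8p^2 - 32p. Dividing through by -8 gives the monic gcd p^2 + 4p.
Cancel p^2 + 4p from numerator and denominator to get the reduced form.

(p^3 - 4p^2 - p + 4)/(p - 3)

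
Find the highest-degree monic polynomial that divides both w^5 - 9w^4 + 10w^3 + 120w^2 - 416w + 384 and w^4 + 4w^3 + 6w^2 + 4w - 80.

w^2 + 2w - 8

Repeated division with remainder:
  w^5 - 9w^4 + 10w^3 + 120w^2 - 416w + 384 = (w - 13)(w^4 + 4w^3 + 6w^2 + 4w - 80) + (56w^3 + 194w^2 - 284w - 656)
  w^4 + 4w^3 + 6w^2 + 4w - 80 = ((1/56)w + 15/1568)(56w^3 + 194w^2 - 284w - 656) + ((7225/784)w^2 + (7225/392)w - 7225/98)
  56w^3 + 194w^2 - 284w - 656 = ((43904/7225)w + 64288/7225)((7225/784)w^2 + (7225/392)w - 7225/98) + (0)
Last nonzero remainder: (7225/784)w^2 + (7225/392)w - 7225/98. Dividing through by 7225/784 gives the monic gcd w^2 + 2w - 8.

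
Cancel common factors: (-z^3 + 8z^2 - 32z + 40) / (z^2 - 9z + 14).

By polynomial division,
  -z^3 + 8z^2 - 32z + 40 = (-z - 1)(z^2 - 9z + 14) + (-27z + 54)
  z^2 - 9z + 14 = (-(1/27)z + 7/27)(-27z + 54) + (0)
Last nonzero remainder: -27z + 54. Dividing through by -27 gives the monic gcd z - 2.
Cancel z - 2 from numerator and denominator to get the reduced form.

(-z^2 + 6z - 20)/(z - 7)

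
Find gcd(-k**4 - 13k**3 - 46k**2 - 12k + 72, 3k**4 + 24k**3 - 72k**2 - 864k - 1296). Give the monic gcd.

k**3 + 14k**2 + 60k + 72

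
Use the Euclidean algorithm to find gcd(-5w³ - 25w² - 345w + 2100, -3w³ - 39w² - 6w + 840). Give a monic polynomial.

Repeated division with remainder:
  -5w³ - 25w² - 345w + 2100 = (5/3)(-3w³ - 39w² - 6w + 840) + (40w² - 335w + 700)
  -3w³ - 39w² - 6w + 840 = (-(3/40)w - 513/320)(40w² - 335w + 700) + (-(31395/64)w + 31395/16)
  40w² - 335w + 700 = (-(512/6279)w + 320/897)(-(31395/64)w + 31395/16) + (0)
Last nonzero remainder: -(31395/64)w + 31395/16. Dividing through by -31395/64 gives the monic gcd w - 4.

w - 4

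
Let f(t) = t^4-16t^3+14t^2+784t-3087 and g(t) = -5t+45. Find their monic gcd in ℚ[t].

t-9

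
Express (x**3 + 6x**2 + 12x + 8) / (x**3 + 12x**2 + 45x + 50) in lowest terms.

By polynomial division,
  x**3 + 6x**2 + 12x + 8 = (x**3 + 12x**2 + 45x + 50) + (−6x**2 − 33x − 42)
  x**3 + 12x**2 + 45x + 50 = (−(1/6)x − 13/12)(−6x**2 − 33x − 42) + ((9/4)x + 9/2)
  −6x**2 − 33x − 42 = (−(8/3)x − 28/3)((9/4)x + 9/2) + (0)
Last nonzero remainder: (9/4)x + 9/2. Dividing through by 9/4 gives the monic gcd x + 2.
Cancel x + 2 from numerator and denominator to get the reduced form.

(x**2 + 4x + 4)/(x**2 + 10x + 25)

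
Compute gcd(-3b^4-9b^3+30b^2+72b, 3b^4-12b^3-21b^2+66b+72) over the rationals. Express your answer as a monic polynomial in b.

b^2-b-6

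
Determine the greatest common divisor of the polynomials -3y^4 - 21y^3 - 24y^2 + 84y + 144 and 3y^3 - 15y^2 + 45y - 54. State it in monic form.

Apply the Euclidean algorithm:
  -3y^4 - 21y^3 - 24y^2 + 84y + 144 = (-y - 12)(3y^3 - 15y^2 + 45y - 54) + (-159y^2 + 570y - 504)
  3y^3 - 15y^2 + 45y - 54 = (-(1/53)y + 75/2809)(-159y^2 + 570y - 504) + ((56943/2809)y - 113886/2809)
  -159y^2 + 570y - 504 = (-(148877/18981)y + 78652/6327)((56943/2809)y - 113886/2809) + (0)
Last nonzero remainder: (56943/2809)y - 113886/2809. Dividing through by 56943/2809 gives the monic gcd y - 2.

y - 2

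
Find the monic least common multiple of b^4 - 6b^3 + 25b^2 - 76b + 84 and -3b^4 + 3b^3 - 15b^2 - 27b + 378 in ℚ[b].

b^5 - 3b^4 + 7b^3 - b^2 - 144b + 252

Repeated division with remainder:
  b^4 - 6b^3 + 25b^2 - 76b + 84 = (-1/3)(-3b^4 + 3b^3 - 15b^2 - 27b + 378) + (-5b^3 + 20b^2 - 85b + 210)
  -3b^4 + 3b^3 - 15b^2 - 27b + 378 = ((3/5)b + 9/5)(-5b^3 + 20b^2 - 85b + 210) + (0)
Last nonzero remainder: -5b^3 + 20b^2 - 85b + 210. Dividing through by -5 gives the monic gcd b^3 - 4b^2 + 17b - 42.
Then lcm(f, g) = f·g / gcd(f, g); expanding and making the result monic gives the answer.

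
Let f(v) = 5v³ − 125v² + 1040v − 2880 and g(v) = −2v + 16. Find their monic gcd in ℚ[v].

By polynomial division,
  5v³ − 125v² + 1040v − 2880 = (−(5/2)v² + (85/2)v − 180)(−2v + 16) + (0)
Last nonzero remainder: −2v + 16. Dividing through by −2 gives the monic gcd v − 8.

v − 8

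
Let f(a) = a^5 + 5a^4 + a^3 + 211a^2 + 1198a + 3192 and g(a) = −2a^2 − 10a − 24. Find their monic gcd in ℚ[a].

a^2 + 5a + 12

Euclidean algorithm in ℚ[a]:
  a^5 + 5a^4 + a^3 + 211a^2 + 1198a + 3192 = (−(1/2)a^3 + (11/2)a − 133)(−2a^2 − 10a − 24) + (0)
Last nonzero remainder: −2a^2 − 10a − 24. Dividing through by −2 gives the monic gcd a^2 + 5a + 12.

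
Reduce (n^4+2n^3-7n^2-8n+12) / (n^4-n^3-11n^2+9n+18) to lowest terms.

(n^2+n-2)/(n^2-2n-3)

By polynomial division,
  n^4+2n^3-7n^2-8n+12 = (n^4-n^3-11n^2+9n+18) + (3n^3+4n^2-17n-6)
  n^4-n^3-11n^2+9n+18 = ((1/3)n-7/9)(3n^3+4n^2-17n-6) + (-(20/9)n^2-(20/9)n+40/3)
  3n^3+4n^2-17n-6 = (-(27/20)n-9/20)(-(20/9)n^2-(20/9)n+40/3) + (0)
Last nonzero remainder: -(20/9)n^2-(20/9)n+40/3. Dividing through by -20/9 gives the monic gcd n^2+n-6.
Cancel n^2+n-6 from numerator and denominator to get the reduced form.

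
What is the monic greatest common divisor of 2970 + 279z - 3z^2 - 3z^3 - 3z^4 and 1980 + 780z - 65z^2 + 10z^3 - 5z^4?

Apply the Euclidean algorithm:
  -3z^4 - 3z^3 - 3z^2 + 279z + 2970 = (3/5)(-5z^4 + 10z^3 - 65z^2 + 780z + 1980) + (-9z^3 + 36z^2 - 189z + 1782)
  -5z^4 + 10z^3 - 65z^2 + 780z + 1980 = ((5/9)z + 10/9)(-9z^3 + 36z^2 - 189z + 1782) + (0)
Last nonzero remainder: -9z^3 + 36z^2 - 189z + 1782. Dividing through by -9 gives the monic gcd z^3 - 4z^2 + 21z - 198.

-198 + 21z - 4z^2 + z^3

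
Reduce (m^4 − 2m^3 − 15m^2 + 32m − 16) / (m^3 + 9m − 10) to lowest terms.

By polynomial division,
  m^4 − 2m^3 − 15m^2 + 32m − 16 = (m − 2)(m^3 + 9m − 10) + (−24m^2 + 60m − 36)
  m^3 + 9m − 10 = (−(1/24)m − 5/48)(−24m^2 + 60m − 36) + ((55/4)m − 55/4)
  −24m^2 + 60m − 36 = (−(96/55)m + 144/55)((55/4)m − 55/4) + (0)
Last nonzero remainder: (55/4)m − 55/4. Dividing through by 55/4 gives the monic gcd m − 1.
Cancel m − 1 from numerator and denominator to get the reduced form.

(m^3 − m^2 − 16m + 16)/(m^2 + m + 10)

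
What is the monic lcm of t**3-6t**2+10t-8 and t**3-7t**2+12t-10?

t**4-11t**3+40t**2-58t+40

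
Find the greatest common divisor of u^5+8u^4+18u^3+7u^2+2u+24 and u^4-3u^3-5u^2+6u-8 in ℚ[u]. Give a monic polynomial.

u^3+u^2-u+2

By polynomial division,
  u^5+8u^4+18u^3+7u^2+2u+24 = (u+11)(u^4-3u^3-5u^2+6u-8) + (56u^3+56u^2-56u+112)
  u^4-3u^3-5u^2+6u-8 = ((1/56)u-1/14)(56u^3+56u^2-56u+112) + (0)
Last nonzero remainder: 56u^3+56u^2-56u+112. Dividing through by 56 gives the monic gcd u^3+u^2-u+2.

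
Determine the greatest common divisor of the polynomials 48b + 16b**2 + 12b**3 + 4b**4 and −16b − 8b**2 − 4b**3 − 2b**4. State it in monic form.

4b + b**3

Euclidean algorithm in ℚ[b]:
  4b**4 + 12b**3 + 16b**2 + 48b = (−2)(−2b**4 − 4b**3 − 8b**2 − 16b) + (4b**3 + 16b)
  −2b**4 − 4b**3 − 8b**2 − 16b = (−(1/2)b − 1)(4b**3 + 16b) + (0)
Last nonzero remainder: 4b**3 + 16b. Dividing through by 4 gives the monic gcd b**3 + 4b.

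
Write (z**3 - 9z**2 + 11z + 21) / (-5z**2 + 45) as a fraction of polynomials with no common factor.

(-z**2 + 6z + 7)/(5z + 15)

By polynomial division,
  z**3 - 9z**2 + 11z + 21 = (-(1/5)z + 9/5)(-5z**2 + 45) + (20z - 60)
  -5z**2 + 45 = (-(1/4)z - 3/4)(20z - 60) + (0)
Last nonzero remainder: 20z - 60. Dividing through by 20 gives the monic gcd z - 3.
Cancel z - 3 from numerator and denominator to get the reduced form.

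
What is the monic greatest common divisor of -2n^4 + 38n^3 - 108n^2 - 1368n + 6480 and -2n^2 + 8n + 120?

Apply the Euclidean algorithm:
  -2n^4 + 38n^3 - 108n^2 - 1368n + 6480 = (n^2 - 15n + 54)(-2n^2 + 8n + 120) + (0)
Last nonzero remainder: -2n^2 + 8n + 120. Dividing through by -2 gives the monic gcd n^2 - 4n - 60.

n^2 - 4n - 60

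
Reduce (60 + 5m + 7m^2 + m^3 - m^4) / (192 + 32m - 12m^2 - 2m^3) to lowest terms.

(15 + 5m + 3m^2 + m^3)/(48 + 20m + 2m^2)

Apply the Euclidean algorithm:
  -m^4 + m^3 + 7m^2 + 5m + 60 = ((1/2)m - 7/2)(-2m^3 - 12m^2 + 32m + 192) + (-51m^2 + 21m + 732)
  -2m^3 - 12m^2 + 32m + 192 = ((2/51)m + 218/867)(-51m^2 + 21m + 732) + (-(574/289)m + 2296/289)
  -51m^2 + 21m + 732 = ((14739/574)m + 52887/574)(-(574/289)m + 2296/289) + (0)
Last nonzero remainder: -(574/289)m + 2296/289. Dividing through by -574/289 gives the monic gcd m - 4.
Cancel m - 4 from numerator and denominator to get the reduced form.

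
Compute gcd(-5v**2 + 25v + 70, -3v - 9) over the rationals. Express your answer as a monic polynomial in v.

1

Apply the Euclidean algorithm:
  -5v**2 + 25v + 70 = ((5/3)v - 40/3)(-3v - 9) + (-50)
  -3v - 9 = ((3/50)v + 9/50)(-50) + (0)
The last nonzero remainder is the constant -50, so the polynomials are coprime and gcd = 1.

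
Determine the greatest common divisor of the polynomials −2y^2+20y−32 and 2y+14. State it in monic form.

Repeated division with remainder:
  −2y^2+20y−32 = (−y+17)(2y+14) + (−270)
  2y+14 = (−(1/135)y−7/135)(−270) + (0)
The last nonzero remainder is the constant −270, so the polynomials are coprime and gcd = 1.

1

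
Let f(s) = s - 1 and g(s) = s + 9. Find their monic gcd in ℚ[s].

Repeated division with remainder:
  s - 1 = (s + 9) + (-10)
  s + 9 = (-(1/10)s - 9/10)(-10) + (0)
The last nonzero remainder is the constant -10, so the polynomials are coprime and gcd = 1.

1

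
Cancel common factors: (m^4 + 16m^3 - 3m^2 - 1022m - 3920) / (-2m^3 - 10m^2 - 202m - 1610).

By polynomial division,
  m^4 + 16m^3 - 3m^2 - 1022m - 3920 = (-(1/2)m - 11/2)(-2m^3 - 10m^2 - 202m - 1610) + (-159m^2 - 2938m - 12775)
  -2m^3 - 10m^2 - 202m - 1610 = ((2/159)m - 4286/25281)(-159m^2 - 2938m - 12775) + (-(13636580/25281)m - 95456060/25281)
  -159m^2 - 2938m - 12775 = ((4019679/13636580)m + 9227565/2727316)(-(13636580/25281)m - 95456060/25281) + (0)
Last nonzero remainder: -(13636580/25281)m - 95456060/25281. Dividing through by -13636580/25281 gives the monic gcd m + 7.
Cancel m + 7 from numerator and denominator to get the reduced form.

(-m^3 - 9m^2 + 66m + 560)/(2m^2 - 4m + 230)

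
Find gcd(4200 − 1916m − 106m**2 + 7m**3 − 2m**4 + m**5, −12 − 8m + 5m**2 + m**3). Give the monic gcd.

Euclidean algorithm in ℚ[m]:
  m**5 − 2m**4 + 7m**3 − 106m**2 − 1916m + 4200 = (m**2 − 7m + 50)(m**3 + 5m**2 − 8m − 12) + (−400m**2 − 1600m + 4800)
  m**3 + 5m**2 − 8m − 12 = (−(1/400)m − 1/400)(−400m**2 − 1600m + 4800) + (0)
Last nonzero remainder: −400m**2 − 1600m + 4800. Dividing through by −400 gives the monic gcd m**2 + 4m − 12.

−12 + 4m + m**2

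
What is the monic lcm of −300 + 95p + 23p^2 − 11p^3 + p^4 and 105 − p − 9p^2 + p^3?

Apply the Euclidean algorithm:
  p^4 − 11p^3 + 23p^2 + 95p − 300 = (p − 2)(p^3 − 9p^2 − p + 105) + (6p^2 − 12p − 90)
  p^3 − 9p^2 − p + 105 = ((1/6)p − 7/6)(6p^2 − 12p − 90) + (0)
Last nonzero remainder: 6p^2 − 12p − 90. Dividing through by 6 gives the monic gcd p^2 − 2p − 15.
Then lcm(f, g) = f·g / gcd(f, g); expanding and making the result monic gives the answer.

2100 − 965p − 66p^2 + 100p^3 − 18p^4 + p^5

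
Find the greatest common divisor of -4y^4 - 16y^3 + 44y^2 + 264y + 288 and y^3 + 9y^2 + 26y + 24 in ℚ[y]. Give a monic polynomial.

y^2 + 5y + 6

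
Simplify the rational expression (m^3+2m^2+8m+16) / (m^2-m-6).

(m^2+8)/(m-3)

Apply the Euclidean algorithm:
  m^3+2m^2+8m+16 = (m+3)(m^2-m-6) + (17m+34)
  m^2-m-6 = ((1/17)m-3/17)(17m+34) + (0)
Last nonzero remainder: 17m+34. Dividing through by 17 gives the monic gcd m+2.
Cancel m+2 from numerator and denominator to get the reduced form.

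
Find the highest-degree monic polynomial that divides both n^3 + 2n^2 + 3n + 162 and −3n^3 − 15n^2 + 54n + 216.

Apply the Euclidean algorithm:
  n^3 + 2n^2 + 3n + 162 = (−1/3)(−3n^3 − 15n^2 + 54n + 216) + (−3n^2 + 21n + 234)
  −3n^3 − 15n^2 + 54n + 216 = (n + 12)(−3n^2 + 21n + 234) + (−432n − 2592)
  −3n^2 + 21n + 234 = ((1/144)n − 13/144)(−432n − 2592) + (0)
Last nonzero remainder: −432n − 2592. Dividing through by −432 gives the monic gcd n + 6.

n + 6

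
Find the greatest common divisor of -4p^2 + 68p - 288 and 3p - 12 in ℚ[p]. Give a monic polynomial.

1

Euclidean algorithm in ℚ[p]:
  -4p^2 + 68p - 288 = (-(4/3)p + 52/3)(3p - 12) + (-80)
  3p - 12 = (-(3/80)p + 3/20)(-80) + (0)
The last nonzero remainder is the constant -80, so the polynomials are coprime and gcd = 1.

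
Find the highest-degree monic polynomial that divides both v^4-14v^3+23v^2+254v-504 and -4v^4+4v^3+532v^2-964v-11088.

Euclidean algorithm in ℚ[v]:
  v^4-14v^3+23v^2+254v-504 = (-1/4)(-4v^4+4v^3+532v^2-964v-11088) + (-13v^3+156v^2+13v-3276)
  -4v^4+4v^3+532v^2-964v-11088 = ((4/13)v+44/13)(-13v^3+156v^2+13v-3276) + (0)
Last nonzero remainder: -13v^3+156v^2+13v-3276. Dividing through by -13 gives the monic gcd v^3-12v^2-v+252.

v^3-12v^2-v+252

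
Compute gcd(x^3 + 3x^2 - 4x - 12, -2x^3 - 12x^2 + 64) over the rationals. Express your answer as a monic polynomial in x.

Apply the Euclidean algorithm:
  x^3 + 3x^2 - 4x - 12 = (-1/2)(-2x^3 - 12x^2 + 64) + (-3x^2 - 4x + 20)
  -2x^3 - 12x^2 + 64 = ((2/3)x + 28/9)(-3x^2 - 4x + 20) + (-(8/9)x + 16/9)
  -3x^2 - 4x + 20 = ((27/8)x + 45/4)(-(8/9)x + 16/9) + (0)
Last nonzero remainder: -(8/9)x + 16/9. Dividing through by -8/9 gives the monic gcd x - 2.

x - 2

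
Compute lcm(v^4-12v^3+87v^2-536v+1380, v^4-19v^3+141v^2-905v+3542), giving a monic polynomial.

v^6-30v^5+380v^4-3026v^3+17727v^2-66112v+106260

Apply the Euclidean algorithm:
  v^4-12v^3+87v^2-536v+1380 = (v^4-19v^3+141v^2-905v+3542) + (7v^3-54v^2+369v-2162)
  v^4-19v^3+141v^2-905v+3542 = ((1/7)v-79/49)(7v^3-54v^2+369v-2162) + ((60/49)v^2-(60/49)v+2760/49)
  7v^3-54v^2+369v-2162 = ((343/60)v-2303/60)((60/49)v^2-(60/49)v+2760/49) + (0)
Last nonzero remainder: (60/49)v^2-(60/49)v+2760/49. Dividing through by 60/49 gives the monic gcd v^2-v+46.
Then lcm(f, g) = f·g / gcd(f, g); expanding and making the result monic gives the answer.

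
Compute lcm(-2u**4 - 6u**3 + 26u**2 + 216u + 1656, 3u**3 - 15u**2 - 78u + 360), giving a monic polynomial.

By polynomial division,
  -2u**4 - 6u**3 + 26u**2 + 216u + 1656 = (-(2/3)u - 16/3)(3u**3 - 15u**2 - 78u + 360) + (-106u**2 + 40u + 3576)
  3u**3 - 15u**2 - 78u + 360 = (-(3/106)u + 735/5618)(-106u**2 + 40u + 3576) + ((50490/2809)u - 302940/2809)
  -106u**2 + 40u + 3576 = (-(148877/25245)u - 837082/25245)((50490/2809)u - 302940/2809) + (0)
Last nonzero remainder: (50490/2809)u - 302940/2809. Dividing through by 50490/2809 gives the monic gcd u - 6.
Then lcm(f, g) = f·g / gcd(f, g); expanding and making the result monic gives the answer.

u**6 + 4u**5 - 30u**4 - 181u**3 - 676u**2 + 1332u + 16560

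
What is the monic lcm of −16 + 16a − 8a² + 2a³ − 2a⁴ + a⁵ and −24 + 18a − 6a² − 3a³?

Euclidean algorithm in ℚ[a]:
  a⁵ − 2a⁴ + 2a³ − 8a² + 16a − 16 = (−(1/3)a² + (4/3)a − 16/3)(−3a³ − 6a² + 18a − 24) + (−72a² + 144a − 144)
  −3a³ − 6a² + 18a − 24 = ((1/24)a + 1/6)(−72a² + 144a − 144) + (0)
Last nonzero remainder: −72a² + 144a − 144. Dividing through by −72 gives the monic gcd a² − 2a + 2.
Then lcm(f, g) = f·g / gcd(f, g); expanding and making the result monic gives the answer.

−64 + 48a − 16a² − 6a⁴ + 2a⁵ + a⁶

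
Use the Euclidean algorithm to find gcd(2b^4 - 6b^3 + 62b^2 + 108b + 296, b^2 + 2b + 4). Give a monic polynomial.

b^2 + 2b + 4

Euclidean algorithm in ℚ[b]:
  2b^4 - 6b^3 + 62b^2 + 108b + 296 = (2b^2 - 10b + 74)(b^2 + 2b + 4) + (0)
The last nonzero remainder b^2 + 2b + 4 is already monic.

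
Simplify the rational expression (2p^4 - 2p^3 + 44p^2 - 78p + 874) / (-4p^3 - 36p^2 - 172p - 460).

Euclidean algorithm in ℚ[p]:
  2p^4 - 2p^3 + 44p^2 - 78p + 874 = (-(1/2)p + 5)(-4p^3 - 36p^2 - 172p - 460) + (138p^2 + 552p + 3174)
  -4p^3 - 36p^2 - 172p - 460 = (-(2/69)p - 10/69)(138p^2 + 552p + 3174) + (0)
Last nonzero remainder: 138p^2 + 552p + 3174. Dividing through by 138 gives the monic gcd p^2 + 4p + 23.
Cancel p^2 + 4p + 23 from numerator and denominator to get the reduced form.

(-p^2 + 5p - 19)/(2p + 10)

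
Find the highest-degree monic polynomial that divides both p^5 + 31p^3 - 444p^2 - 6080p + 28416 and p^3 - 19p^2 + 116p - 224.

Apply the Euclidean algorithm:
  p^5 + 31p^3 - 444p^2 - 6080p + 28416 = (p^2 + 19p + 276)(p^3 - 19p^2 + 116p - 224) + (2820p^2 - 33840p + 90240)
  p^3 - 19p^2 + 116p - 224 = ((1/2820)p - 7/2820)(2820p^2 - 33840p + 90240) + (0)
Last nonzero remainder: 2820p^2 - 33840p + 90240. Dividing through by 2820 gives the monic gcd p^2 - 12p + 32.

p^2 - 12p + 32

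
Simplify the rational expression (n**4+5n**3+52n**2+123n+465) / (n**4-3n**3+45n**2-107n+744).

Repeated division with remainder:
  n**4+5n**3+52n**2+123n+465 = (n**4-3n**3+45n**2-107n+744) + (8n**3+7n**2+230n-279)
  n**4-3n**3+45n**2-107n+744 = ((1/8)n-31/64)(8n**3+7n**2+230n-279) + ((1257/64)n**2+(1257/32)n+38967/64)
  8n**3+7n**2+230n-279 = ((512/1257)n-192/419)((1257/64)n**2+(1257/32)n+38967/64) + (0)
Last nonzero remainder: (1257/64)n**2+(1257/32)n+38967/64. Dividing through by 1257/64 gives the monic gcd n**2+2n+31.
Cancel n**2+2n+31 from numerator and denominator to get the reduced form.

(n**2+3n+15)/(n**2-5n+24)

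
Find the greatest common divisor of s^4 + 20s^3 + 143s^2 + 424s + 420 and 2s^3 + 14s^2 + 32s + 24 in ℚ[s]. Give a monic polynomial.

s + 2

Repeated division with remainder:
  s^4 + 20s^3 + 143s^2 + 424s + 420 = ((1/2)s + 13/2)(2s^3 + 14s^2 + 32s + 24) + (36s^2 + 204s + 264)
  2s^3 + 14s^2 + 32s + 24 = ((1/18)s + 2/27)(36s^2 + 204s + 264) + ((20/9)s + 40/9)
  36s^2 + 204s + 264 = ((81/5)s + 297/5)((20/9)s + 40/9) + (0)
Last nonzero remainder: (20/9)s + 40/9. Dividing through by 20/9 gives the monic gcd s + 2.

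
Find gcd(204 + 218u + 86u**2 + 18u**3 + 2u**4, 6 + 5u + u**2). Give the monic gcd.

Apply the Euclidean algorithm:
  2u**4 + 18u**3 + 86u**2 + 218u + 204 = (2u**2 + 8u + 34)(u**2 + 5u + 6) + (0)
The last nonzero remainder u**2 + 5u + 6 is already monic.

6 + 5u + u**2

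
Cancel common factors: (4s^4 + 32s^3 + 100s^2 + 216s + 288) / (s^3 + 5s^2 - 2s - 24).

(4s^2 + 4s + 24)/(s - 2)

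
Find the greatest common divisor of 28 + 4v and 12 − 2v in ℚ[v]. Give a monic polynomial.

1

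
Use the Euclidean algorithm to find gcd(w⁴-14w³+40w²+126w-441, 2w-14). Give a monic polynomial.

w-7

By polynomial division,
  w⁴-14w³+40w²+126w-441 = ((1/2)w³-(7/2)w²-(9/2)w+63/2)(2w-14) + (0)
Last nonzero remainder: 2w-14. Dividing through by 2 gives the monic gcd w-7.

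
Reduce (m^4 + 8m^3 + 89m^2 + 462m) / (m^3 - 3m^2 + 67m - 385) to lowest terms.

(m^2 + 6m)/(m - 5)

By polynomial division,
  m^4 + 8m^3 + 89m^2 + 462m = (m + 11)(m^3 - 3m^2 + 67m - 385) + (55m^2 + 110m + 4235)
  m^3 - 3m^2 + 67m - 385 = ((1/55)m - 1/11)(55m^2 + 110m + 4235) + (0)
Last nonzero remainder: 55m^2 + 110m + 4235. Dividing through by 55 gives the monic gcd m^2 + 2m + 77.
Cancel m^2 + 2m + 77 from numerator and denominator to get the reduced form.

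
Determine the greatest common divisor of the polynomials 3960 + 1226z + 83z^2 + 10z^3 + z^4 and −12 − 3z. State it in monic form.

4 + z

By polynomial division,
  z^4 + 10z^3 + 83z^2 + 1226z + 3960 = (−(1/3)z^3 − 2z^2 − (59/3)z − 330)(−3z − 12) + (0)
Last nonzero remainder: −3z − 12. Dividing through by −3 gives the monic gcd z + 4.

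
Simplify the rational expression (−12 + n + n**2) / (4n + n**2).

(−3 + n)/(n)

Repeated division with remainder:
  n**2 + n − 12 = (n**2 + 4n) + (−3n − 12)
  n**2 + 4n = (−(1/3)n)(−3n − 12) + (0)
Last nonzero remainder: −3n − 12. Dividing through by −3 gives the monic gcd n + 4.
Cancel n + 4 from numerator and denominator to get the reduced form.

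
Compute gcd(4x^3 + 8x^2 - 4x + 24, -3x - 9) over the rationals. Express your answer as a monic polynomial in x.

Apply the Euclidean algorithm:
  4x^3 + 8x^2 - 4x + 24 = (-(4/3)x^2 + (4/3)x - 8/3)(-3x - 9) + (0)
Last nonzero remainder: -3x - 9. Dividing through by -3 gives the monic gcd x + 3.

x + 3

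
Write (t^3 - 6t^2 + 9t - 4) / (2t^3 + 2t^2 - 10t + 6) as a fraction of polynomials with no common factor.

Apply the Euclidean algorithm:
  t^3 - 6t^2 + 9t - 4 = (1/2)(2t^3 + 2t^2 - 10t + 6) + (-7t^2 + 14t - 7)
  2t^3 + 2t^2 - 10t + 6 = (-(2/7)t - 6/7)(-7t^2 + 14t - 7) + (0)
Last nonzero remainder: -7t^2 + 14t - 7. Dividing through by -7 gives the monic gcd t^2 - 2t + 1.
Cancel t^2 - 2t + 1 from numerator and denominator to get the reduced form.

(t - 4)/(2t + 6)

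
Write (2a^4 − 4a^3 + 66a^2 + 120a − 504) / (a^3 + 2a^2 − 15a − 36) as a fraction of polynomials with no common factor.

(2a^3 − 10a^2 + 96a − 168)/(a^2 − a − 12)

Euclidean algorithm in ℚ[a]:
  2a^4 − 4a^3 + 66a^2 + 120a − 504 = (2a − 8)(a^3 + 2a^2 − 15a − 36) + (112a^2 + 72a − 792)
  a^3 + 2a^2 − 15a − 36 = ((1/112)a + 19/1568)(112a^2 + 72a − 792) + (−(1725/196)a − 5175/196)
  112a^2 + 72a − 792 = (−(21952/1725)a + 17248/575)(−(1725/196)a − 5175/196) + (0)
Last nonzero remainder: −(1725/196)a − 5175/196. Dividing through by −1725/196 gives the monic gcd a + 3.
Cancel a + 3 from numerator and denominator to get the reduced form.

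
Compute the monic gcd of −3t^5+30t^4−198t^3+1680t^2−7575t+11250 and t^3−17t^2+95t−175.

Repeated division with remainder:
  −3t^5+30t^4−198t^3+1680t^2−7575t+11250 = (−3t^2−21t−270)(t^3−17t^2+95t−175) + (−1440t^2+14400t−36000)
  t^3−17t^2+95t−175 = (−(1/1440)t+7/1440)(−1440t^2+14400t−36000) + (0)
Last nonzero remainder: −1440t^2+14400t−36000. Dividing through by −1440 gives the monic gcd t^2−10t+25.

t^2−10t+25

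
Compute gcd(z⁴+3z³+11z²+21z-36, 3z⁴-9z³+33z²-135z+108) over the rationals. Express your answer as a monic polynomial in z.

z³+11z-12

Apply the Euclidean algorithm:
  z⁴+3z³+11z²+21z-36 = (1/3)(3z⁴-9z³+33z²-135z+108) + (6z³+66z-72)
  3z⁴-9z³+33z²-135z+108 = ((1/2)z-3/2)(6z³+66z-72) + (0)
Last nonzero remainder: 6z³+66z-72. Dividing through by 6 gives the monic gcd z³+11z-12.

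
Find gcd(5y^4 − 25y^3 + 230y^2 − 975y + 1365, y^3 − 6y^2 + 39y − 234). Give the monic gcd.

y^2 + 39

By polynomial division,
  5y^4 − 25y^3 + 230y^2 − 975y + 1365 = (5y + 5)(y^3 − 6y^2 + 39y − 234) + (65y^2 + 2535)
  y^3 − 6y^2 + 39y − 234 = ((1/65)y − 6/65)(65y^2 + 2535) + (0)
Last nonzero remainder: 65y^2 + 2535. Dividing through by 65 gives the monic gcd y^2 + 39.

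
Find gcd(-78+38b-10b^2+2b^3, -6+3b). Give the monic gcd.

Apply the Euclidean algorithm:
  2b^3-10b^2+38b-78 = ((2/3)b^2-2b+26/3)(3b-6) + (-26)
  3b-6 = (-(3/26)b+3/13)(-26) + (0)
The last nonzero remainder is the constant -26, so the polynomials are coprime and gcd = 1.

1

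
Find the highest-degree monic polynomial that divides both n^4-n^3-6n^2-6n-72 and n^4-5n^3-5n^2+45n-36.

n^2-n-12

Apply the Euclidean algorithm:
  n^4-n^3-6n^2-6n-72 = (n^4-5n^3-5n^2+45n-36) + (4n^3-n^2-51n-36)
  n^4-5n^3-5n^2+45n-36 = ((1/4)n-19/16)(4n^3-n^2-51n-36) + ((105/16)n^2-(105/16)n-315/4)
  4n^3-n^2-51n-36 = ((64/105)n+16/35)((105/16)n^2-(105/16)n-315/4) + (0)
Last nonzero remainder: (105/16)n^2-(105/16)n-315/4. Dividing through by 105/16 gives the monic gcd n^2-n-12.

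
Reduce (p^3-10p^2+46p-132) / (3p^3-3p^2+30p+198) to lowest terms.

Apply the Euclidean algorithm:
  p^3-10p^2+46p-132 = (1/3)(3p^3-3p^2+30p+198) + (-9p^2+36p-198)
  3p^3-3p^2+30p+198 = (-(1/3)p-1)(-9p^2+36p-198) + (0)
Last nonzero remainder: -9p^2+36p-198. Dividing through by -9 gives the monic gcd p^2-4p+22.
Cancel p^2-4p+22 from numerator and denominator to get the reduced form.

(p-6)/(3p+9)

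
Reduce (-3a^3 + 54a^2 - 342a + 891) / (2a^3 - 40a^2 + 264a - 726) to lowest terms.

(-3a + 27)/(2a - 22)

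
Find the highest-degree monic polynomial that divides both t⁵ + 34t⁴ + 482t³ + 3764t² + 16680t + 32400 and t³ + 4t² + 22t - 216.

t² + 8t + 54

Apply the Euclidean algorithm:
  t⁵ + 34t⁴ + 482t³ + 3764t² + 16680t + 32400 = (t² + 30t + 340)(t³ + 4t² + 22t - 216) + (1960t² + 15680t + 105840)
  t³ + 4t² + 22t - 216 = ((1/1960)t - 1/490)(1960t² + 15680t + 105840) + (0)
Last nonzero remainder: 1960t² + 15680t + 105840. Dividing through by 1960 gives the monic gcd t² + 8t + 54.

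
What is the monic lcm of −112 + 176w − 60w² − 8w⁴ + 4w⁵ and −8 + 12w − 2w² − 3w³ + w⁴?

Apply the Euclidean algorithm:
  4w⁵ − 8w⁴ − 60w² + 176w − 112 = (4w + 4)(w⁴ − 3w³ − 2w² + 12w − 8) + (20w³ − 100w² + 160w − 80)
  w⁴ − 3w³ − 2w² + 12w − 8 = ((1/20)w + 1/10)(20w³ − 100w² + 160w − 80) + (0)
Last nonzero remainder: 20w³ − 100w² + 160w − 80. Dividing through by 20 gives the monic gcd w³ − 5w² + 8w − 4.
Then lcm(f, g) = f·g / gcd(f, g); expanding and making the result monic gives the answer.

−56 + 60w + 14w² − 15w³ − 4w⁴ + w⁶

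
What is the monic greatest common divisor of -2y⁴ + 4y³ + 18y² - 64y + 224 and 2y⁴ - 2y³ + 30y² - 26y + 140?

y² - 2y + 7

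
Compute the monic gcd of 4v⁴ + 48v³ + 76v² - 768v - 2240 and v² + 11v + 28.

v² + 11v + 28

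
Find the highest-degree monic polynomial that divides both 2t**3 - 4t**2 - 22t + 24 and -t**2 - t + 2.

t - 1

Euclidean algorithm in ℚ[t]:
  2t**3 - 4t**2 - 22t + 24 = (-2t + 6)(-t**2 - t + 2) + (-12t + 12)
  -t**2 - t + 2 = ((1/12)t + 1/6)(-12t + 12) + (0)
Last nonzero remainder: -12t + 12. Dividing through by -12 gives the monic gcd t - 1.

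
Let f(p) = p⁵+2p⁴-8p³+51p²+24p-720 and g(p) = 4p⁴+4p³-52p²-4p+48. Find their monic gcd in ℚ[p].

Euclidean algorithm in ℚ[p]:
  p⁵+2p⁴-8p³+51p²+24p-720 = ((1/4)p+1/4)(4p⁴+4p³-52p²-4p+48) + (4p³+65p²+13p-732)
  4p⁴+4p³-52p²-4p+48 = (p-61/4)(4p³+65p²+13p-732) + ((3705/4)p²+(3705/4)p-11115)
  4p³+65p²+13p-732 = ((16/3705)p+244/3705)((3705/4)p²+(3705/4)p-11115) + (0)
Last nonzero remainder: (3705/4)p²+(3705/4)p-11115. Dividing through by 3705/4 gives the monic gcd p²+p-12.

p²+p-12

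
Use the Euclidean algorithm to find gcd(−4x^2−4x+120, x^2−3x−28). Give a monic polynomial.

1

Apply the Euclidean algorithm:
  −4x^2−4x+120 = (−4)(x^2−3x−28) + (−16x+8)
  x^2−3x−28 = (−(1/16)x+5/32)(−16x+8) + (−117/4)
  −16x+8 = ((64/117)x−32/117)(−117/4) + (0)
The last nonzero remainder is the constant −117/4, so the polynomials are coprime and gcd = 1.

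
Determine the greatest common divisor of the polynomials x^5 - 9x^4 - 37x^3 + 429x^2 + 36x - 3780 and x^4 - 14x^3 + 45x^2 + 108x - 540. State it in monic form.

Apply the Euclidean algorithm:
  x^5 - 9x^4 - 37x^3 + 429x^2 + 36x - 3780 = (x + 5)(x^4 - 14x^3 + 45x^2 + 108x - 540) + (-12x^3 + 96x^2 + 36x - 1080)
  x^4 - 14x^3 + 45x^2 + 108x - 540 = (-(1/12)x + 1/2)(-12x^3 + 96x^2 + 36x - 1080) + (0)
Last nonzero remainder: -12x^3 + 96x^2 + 36x - 1080. Dividing through by -12 gives the monic gcd x^3 - 8x^2 - 3x + 90.

x^3 - 8x^2 - 3x + 90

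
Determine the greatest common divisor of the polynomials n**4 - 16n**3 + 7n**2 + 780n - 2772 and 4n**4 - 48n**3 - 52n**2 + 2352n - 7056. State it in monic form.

n**3 - 5n**2 - 48n + 252

By polynomial division,
  n**4 - 16n**3 + 7n**2 + 780n - 2772 = (1/4)(4n**4 - 48n**3 - 52n**2 + 2352n - 7056) + (-4n**3 + 20n**2 + 192n - 1008)
  4n**4 - 48n**3 - 52n**2 + 2352n - 7056 = (-n + 7)(-4n**3 + 20n**2 + 192n - 1008) + (0)
Last nonzero remainder: -4n**3 + 20n**2 + 192n - 1008. Dividing through by -4 gives the monic gcd n**3 - 5n**2 - 48n + 252.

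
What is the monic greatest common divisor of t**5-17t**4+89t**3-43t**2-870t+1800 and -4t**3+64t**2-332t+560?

Apply the Euclidean algorithm:
  t**5-17t**4+89t**3-43t**2-870t+1800 = (-(1/4)t**2+(1/4)t+5/2)(-4t**3+64t**2-332t+560) + (20t**2-180t+400)
  -4t**3+64t**2-332t+560 = (-(1/5)t+7/5)(20t**2-180t+400) + (0)
Last nonzero remainder: 20t**2-180t+400. Dividing through by 20 gives the monic gcd t**2-9t+20.

t**2-9t+20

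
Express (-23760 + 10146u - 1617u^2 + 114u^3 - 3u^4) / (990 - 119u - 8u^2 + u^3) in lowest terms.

(-264 + 57u - 3u^2)/(11 + u)

By polynomial division,
  -3u^4 + 114u^3 - 1617u^2 + 10146u - 23760 = (-3u + 90)(u^3 - 8u^2 - 119u + 990) + (-1254u^2 + 23826u - 112860)
  u^3 - 8u^2 - 119u + 990 = (-(1/1254)u - 1/114)(-1254u^2 + 23826u - 112860) + (0)
Last nonzero remainder: -1254u^2 + 23826u - 112860. Dividing through by -1254 gives the monic gcd u^2 - 19u + 90.
Cancel u^2 - 19u + 90 from numerator and denominator to get the reduced form.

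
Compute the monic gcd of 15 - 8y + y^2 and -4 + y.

1

Euclidean algorithm in ℚ[y]:
  y^2 - 8y + 15 = (y - 4)(y - 4) + (-1)
  y - 4 = (-y + 4)(-1) + (0)
The last nonzero remainder is the constant -1, so the polynomials are coprime and gcd = 1.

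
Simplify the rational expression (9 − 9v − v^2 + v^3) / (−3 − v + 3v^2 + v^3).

Repeated division with remainder:
  v^3 − v^2 − 9v + 9 = (v^3 + 3v^2 − v − 3) + (−4v^2 − 8v + 12)
  v^3 + 3v^2 − v − 3 = (−(1/4)v − 1/4)(−4v^2 − 8v + 12) + (0)
Last nonzero remainder: −4v^2 − 8v + 12. Dividing through by −4 gives the monic gcd v^2 + 2v − 3.
Cancel v^2 + 2v − 3 from numerator and denominator to get the reduced form.

(−3 + v)/(1 + v)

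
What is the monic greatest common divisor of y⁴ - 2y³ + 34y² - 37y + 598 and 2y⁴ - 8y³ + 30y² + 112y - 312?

By polynomial division,
  y⁴ - 2y³ + 34y² - 37y + 598 = (1/2)(2y⁴ - 8y³ + 30y² + 112y - 312) + (2y³ + 19y² - 93y + 754)
  2y⁴ - 8y³ + 30y² + 112y - 312 = (y - 27/2)(2y³ + 19y² - 93y + 754) + ((759/2)y² - (3795/2)y + 9867)
  2y³ + 19y² - 93y + 754 = ((4/759)y + 58/759)((759/2)y² - (3795/2)y + 9867) + (0)
Last nonzero remainder: (759/2)y² - (3795/2)y + 9867. Dividing through by 759/2 gives the monic gcd y² - 5y + 26.

y² - 5y + 26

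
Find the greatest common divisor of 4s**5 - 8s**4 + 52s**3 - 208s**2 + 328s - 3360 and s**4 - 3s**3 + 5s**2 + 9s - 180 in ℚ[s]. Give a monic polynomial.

Apply the Euclidean algorithm:
  4s**5 - 8s**4 + 52s**3 - 208s**2 + 328s - 3360 = (4s + 4)(s**4 - 3s**3 + 5s**2 + 9s - 180) + (44s**3 - 264s**2 + 1012s - 2640)
  s**4 - 3s**3 + 5s**2 + 9s - 180 = ((1/44)s + 3/44)(44s**3 - 264s**2 + 1012s - 2640) + (0)
Last nonzero remainder: 44s**3 - 264s**2 + 1012s - 2640. Dividing through by 44 gives the monic gcd s**3 - 6s**2 + 23s - 60.

s**3 - 6s**2 + 23s - 60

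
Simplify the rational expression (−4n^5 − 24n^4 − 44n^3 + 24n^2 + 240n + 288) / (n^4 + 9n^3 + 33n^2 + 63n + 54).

Apply the Euclidean algorithm:
  −4n^5 − 24n^4 − 44n^3 + 24n^2 + 240n + 288 = (−4n + 12)(n^4 + 9n^3 + 33n^2 + 63n + 54) + (−20n^3 − 120n^2 − 300n − 360)
  n^4 + 9n^3 + 33n^2 + 63n + 54 = (−(1/20)n − 3/20)(−20n^3 − 120n^2 − 300n − 360) + (0)
Last nonzero remainder: −20n^3 − 120n^2 − 300n − 360. Dividing through by −20 gives the monic gcd n^3 + 6n^2 + 15n + 18.
Cancel n^3 + 6n^2 + 15n + 18 from numerator and denominator to get the reduced form.

(−4n^2 + 16)/(n + 3)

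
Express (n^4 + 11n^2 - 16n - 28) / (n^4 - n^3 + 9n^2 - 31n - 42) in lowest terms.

(n - 2)/(n - 3)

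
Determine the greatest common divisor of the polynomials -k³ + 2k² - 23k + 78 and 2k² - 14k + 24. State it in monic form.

Euclidean algorithm in ℚ[k]:
  -k³ + 2k² - 23k + 78 = (-(1/2)k - 5/2)(2k² - 14k + 24) + (-46k + 138)
  2k² - 14k + 24 = (-(1/23)k + 4/23)(-46k + 138) + (0)
Last nonzero remainder: -46k + 138. Dividing through by -46 gives the monic gcd k - 3.

k - 3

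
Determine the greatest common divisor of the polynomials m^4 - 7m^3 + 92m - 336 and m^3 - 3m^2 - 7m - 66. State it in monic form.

Apply the Euclidean algorithm:
  m^4 - 7m^3 + 92m - 336 = (m - 4)(m^3 - 3m^2 - 7m - 66) + (-5m^2 + 130m - 600)
  m^3 - 3m^2 - 7m - 66 = (-(1/5)m - 23/5)(-5m^2 + 130m - 600) + (471m - 2826)
  -5m^2 + 130m - 600 = (-(5/471)m + 100/471)(471m - 2826) + (0)
Last nonzero remainder: 471m - 2826. Dividing through by 471 gives the monic gcd m - 6.

m - 6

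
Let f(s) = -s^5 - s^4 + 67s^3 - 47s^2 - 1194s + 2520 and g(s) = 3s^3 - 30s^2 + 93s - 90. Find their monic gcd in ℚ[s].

s^2 - 8s + 15

By polynomial division,
  -s^5 - s^4 + 67s^3 - 47s^2 - 1194s + 2520 = (-(1/3)s^2 - (11/3)s - 4)(3s^3 - 30s^2 + 93s - 90) + (144s^2 - 1152s + 2160)
  3s^3 - 30s^2 + 93s - 90 = ((1/48)s - 1/24)(144s^2 - 1152s + 2160) + (0)
Last nonzero remainder: 144s^2 - 1152s + 2160. Dividing through by 144 gives the monic gcd s^2 - 8s + 15.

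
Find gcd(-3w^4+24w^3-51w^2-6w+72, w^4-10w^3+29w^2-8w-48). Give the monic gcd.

By polynomial division,
  -3w^4+24w^3-51w^2-6w+72 = (-3)(w^4-10w^3+29w^2-8w-48) + (-6w^3+36w^2-30w-72)
  w^4-10w^3+29w^2-8w-48 = (-(1/6)w+2/3)(-6w^3+36w^2-30w-72) + (0)
Last nonzero remainder: -6w^3+36w^2-30w-72. Dividing through by -6 gives the monic gcd w^3-6w^2+5w+12.

w^3-6w^2+5w+12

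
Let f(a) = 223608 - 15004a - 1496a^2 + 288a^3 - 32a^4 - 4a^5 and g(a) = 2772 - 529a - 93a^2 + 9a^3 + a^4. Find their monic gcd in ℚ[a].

-77 + 4a + a^2

Euclidean algorithm in ℚ[a]:
  -4a^5 - 32a^4 + 288a^3 - 1496a^2 - 15004a + 223608 = (-4a + 4)(a^4 + 9a^3 - 93a^2 - 529a + 2772) + (-120a^3 - 3240a^2 - 1800a + 212520)
  a^4 + 9a^3 - 93a^2 - 529a + 2772 = (-(1/120)a + 3/20)(-120a^3 - 3240a^2 - 1800a + 212520) + (378a^2 + 1512a - 29106)
  -120a^3 - 3240a^2 - 1800a + 212520 = (-(20/63)a - 460/63)(378a^2 + 1512a - 29106) + (0)
Last nonzero remainder: 378a^2 + 1512a - 29106. Dividing through by 378 gives the monic gcd a^2 + 4a - 77.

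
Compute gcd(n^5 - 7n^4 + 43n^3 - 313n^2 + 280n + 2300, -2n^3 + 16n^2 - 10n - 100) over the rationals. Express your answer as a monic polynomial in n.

n^3 - 8n^2 + 5n + 50

Apply the Euclidean algorithm:
  n^5 - 7n^4 + 43n^3 - 313n^2 + 280n + 2300 = (-(1/2)n^2 - (1/2)n - 23)(-2n^3 + 16n^2 - 10n - 100) + (0)
Last nonzero remainder: -2n^3 + 16n^2 - 10n - 100. Dividing through by -2 gives the monic gcd n^3 - 8n^2 + 5n + 50.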